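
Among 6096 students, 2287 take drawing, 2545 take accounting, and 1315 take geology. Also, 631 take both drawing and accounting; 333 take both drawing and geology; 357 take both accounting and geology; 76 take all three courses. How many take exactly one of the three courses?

3733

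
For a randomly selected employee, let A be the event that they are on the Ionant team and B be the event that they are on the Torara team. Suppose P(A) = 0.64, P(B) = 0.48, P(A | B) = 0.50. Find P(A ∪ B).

0.88

P(A ∩ B) = P(B)·P(A|B) = 0.48 × 0.50 = 0.24
Inclusion–exclusion gives
P(A ∪ B) = 0.64 + 0.48 − 0.24 = 0.88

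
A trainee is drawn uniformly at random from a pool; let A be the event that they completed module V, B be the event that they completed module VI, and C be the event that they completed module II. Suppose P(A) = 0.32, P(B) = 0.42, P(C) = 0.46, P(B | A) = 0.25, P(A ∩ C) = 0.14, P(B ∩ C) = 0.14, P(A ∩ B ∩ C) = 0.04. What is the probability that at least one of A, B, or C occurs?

P(A ∩ B) = P(A)·P(B|A) = 0.32 × 0.25 = 0.08
Inclusion–exclusion gives
P(A ∪ B ∪ C) = 0.32 + 0.42 + 0.46 − 0.08 − 0.14 − 0.14 + 0.04 = 0.88

0.88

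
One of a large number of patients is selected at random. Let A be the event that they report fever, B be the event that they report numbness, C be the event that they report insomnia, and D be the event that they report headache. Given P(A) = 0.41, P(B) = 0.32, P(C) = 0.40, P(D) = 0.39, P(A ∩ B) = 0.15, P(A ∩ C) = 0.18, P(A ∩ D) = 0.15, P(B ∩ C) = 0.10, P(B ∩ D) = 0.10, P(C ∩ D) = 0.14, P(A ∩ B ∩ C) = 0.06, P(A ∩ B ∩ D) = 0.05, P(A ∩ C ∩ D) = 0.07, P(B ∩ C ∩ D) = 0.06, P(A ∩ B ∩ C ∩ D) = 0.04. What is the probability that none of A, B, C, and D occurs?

0.10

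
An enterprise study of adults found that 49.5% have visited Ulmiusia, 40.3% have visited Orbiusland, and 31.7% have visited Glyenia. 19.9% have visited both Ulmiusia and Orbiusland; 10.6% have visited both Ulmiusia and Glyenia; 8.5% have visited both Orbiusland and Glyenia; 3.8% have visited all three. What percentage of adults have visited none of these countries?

13.7%

P(union) = 49.5 + 40.3 + 31.7 − 19.9 − 10.6 − 8.5 + 3.8 = 86.3%
P(none) = 100% − 86.3% = 13.7%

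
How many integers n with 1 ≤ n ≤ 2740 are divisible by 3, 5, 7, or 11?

1602

Inclusion–exclusion gives
913 + 548 + 391 + 249 − 182 − 130 − 83 − 78 − 49 − 35 + 26 + 16 + 11 + 7 − 2 = 1602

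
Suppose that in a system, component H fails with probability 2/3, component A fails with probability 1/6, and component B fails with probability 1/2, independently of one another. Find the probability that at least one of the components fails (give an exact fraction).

P(none) = (1 − 2/3) × (1 − 1/6) × (1 − 1/2) = 1/3 × 5/6 × 1/2 = 5/36
P(at least one) = 1 − 5/36 = 31/36

31/36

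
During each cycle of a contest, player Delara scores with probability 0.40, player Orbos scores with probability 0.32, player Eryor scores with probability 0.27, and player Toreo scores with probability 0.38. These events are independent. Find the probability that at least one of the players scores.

0.8153392

Since the events are independent, P(none) is the product of the individual non-occurrence probabilities.
P(none) = (1 − 0.40) × (1 − 0.32) × (1 − 0.27) × (1 − 0.38) = 0.60 × 0.68 × 0.73 × 0.62 = 0.1846608
P(at least one) = 1 − 0.1846608 = 0.8153392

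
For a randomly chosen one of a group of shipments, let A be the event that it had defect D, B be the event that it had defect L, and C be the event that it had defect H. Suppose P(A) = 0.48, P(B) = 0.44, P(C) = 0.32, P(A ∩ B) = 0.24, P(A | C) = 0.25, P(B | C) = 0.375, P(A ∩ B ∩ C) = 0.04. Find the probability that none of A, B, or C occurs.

0.16

P(A ∩ C) = P(C)·P(A|C) = 0.32 × 0.25 = 0.08
P(B ∩ C) = P(C)·P(B|C) = 0.32 × 0.375 = 0.12
By inclusion-exclusion,
P(A ∪ B ∪ C) = 0.48 + 0.44 + 0.32 − 0.24 − 0.08 − 0.12 + 0.04 = 0.84
P(none) = 1 − 0.84 = 0.16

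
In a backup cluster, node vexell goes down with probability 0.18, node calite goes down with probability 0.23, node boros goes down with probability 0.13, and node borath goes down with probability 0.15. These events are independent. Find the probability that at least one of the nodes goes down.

0.5330797

Independence gives P(none) = ∏(1 − pᵢ).
P(none) = (1 − 0.18) × (1 − 0.23) × (1 − 0.13) × (1 − 0.15) = 0.82 × 0.77 × 0.87 × 0.85 = 0.4669203
P(at least one) = 1 − 0.4669203 = 0.5330797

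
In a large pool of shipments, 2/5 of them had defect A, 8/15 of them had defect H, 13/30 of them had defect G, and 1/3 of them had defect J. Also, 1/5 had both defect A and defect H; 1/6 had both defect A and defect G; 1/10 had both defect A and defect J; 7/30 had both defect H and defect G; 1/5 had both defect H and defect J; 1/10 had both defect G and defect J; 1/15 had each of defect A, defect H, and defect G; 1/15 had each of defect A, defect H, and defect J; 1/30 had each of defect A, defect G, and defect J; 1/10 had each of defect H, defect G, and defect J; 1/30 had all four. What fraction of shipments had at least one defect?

P(union) = 2/5 + 8/15 + 13/30 + 1/3 − 1/5 − 1/6 − 1/10 − 7/30 − 1/5 − 1/10 + 1/15 + 1/15 + 1/30 + 1/10 − 1/30 = 14/15

14/15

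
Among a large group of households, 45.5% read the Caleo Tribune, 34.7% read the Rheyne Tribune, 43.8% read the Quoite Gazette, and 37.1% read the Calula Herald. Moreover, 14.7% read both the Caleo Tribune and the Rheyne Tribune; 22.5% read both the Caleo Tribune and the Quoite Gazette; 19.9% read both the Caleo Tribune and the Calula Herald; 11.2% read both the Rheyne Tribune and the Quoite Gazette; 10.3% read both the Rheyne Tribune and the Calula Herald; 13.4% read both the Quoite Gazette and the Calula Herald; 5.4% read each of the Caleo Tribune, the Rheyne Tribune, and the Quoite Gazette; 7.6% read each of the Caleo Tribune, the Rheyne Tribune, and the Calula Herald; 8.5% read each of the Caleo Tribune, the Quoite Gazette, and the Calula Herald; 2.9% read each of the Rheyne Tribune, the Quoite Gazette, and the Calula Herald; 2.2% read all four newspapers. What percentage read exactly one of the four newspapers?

41.5%

By inclusion–exclusion (exactly-one form):
P(exactly one) = 45.5 + 34.7 + 43.8 + 37.1 − 2·14.7 − 2·22.5 − 2·19.9 − 2·11.2 − 2·10.3 − 2·13.4 + 3·5.4 + 3·7.6 + 3·8.5 + 3·2.9 − 4·2.2 = 41.5%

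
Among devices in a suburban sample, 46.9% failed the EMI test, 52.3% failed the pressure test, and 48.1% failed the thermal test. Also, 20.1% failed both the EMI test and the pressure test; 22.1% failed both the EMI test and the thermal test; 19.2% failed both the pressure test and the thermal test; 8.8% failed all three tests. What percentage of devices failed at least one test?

Inclusion–exclusion gives
P(≥1) = 46.9 + 52.3 + 48.1 − 20.1 − 22.1 − 19.2 + 8.8 = 94.7%

94.7%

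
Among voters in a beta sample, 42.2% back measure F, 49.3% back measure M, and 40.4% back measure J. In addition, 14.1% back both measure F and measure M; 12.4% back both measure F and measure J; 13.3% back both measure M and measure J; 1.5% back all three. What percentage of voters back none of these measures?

P(≥1) = 42.2 + 49.3 + 40.4 − 14.1 − 12.4 − 13.3 + 1.5 = 93.6%
P(none) = 100% − 93.6% = 6.4%

6.4%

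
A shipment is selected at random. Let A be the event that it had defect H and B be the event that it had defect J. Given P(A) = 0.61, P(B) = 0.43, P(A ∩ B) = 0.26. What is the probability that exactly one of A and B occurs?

Using the inclusion–exclusion count for exactly one event:
P(exactly one) = 0.61 + 0.43 − 2·0.26 = 0.52

0.52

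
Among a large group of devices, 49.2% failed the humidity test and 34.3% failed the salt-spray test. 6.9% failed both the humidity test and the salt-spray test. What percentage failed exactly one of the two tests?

By inclusion–exclusion (exactly-one form):
P(exactly one) = 49.2 + 34.3 − 2·6.9 = 69.7%

69.7%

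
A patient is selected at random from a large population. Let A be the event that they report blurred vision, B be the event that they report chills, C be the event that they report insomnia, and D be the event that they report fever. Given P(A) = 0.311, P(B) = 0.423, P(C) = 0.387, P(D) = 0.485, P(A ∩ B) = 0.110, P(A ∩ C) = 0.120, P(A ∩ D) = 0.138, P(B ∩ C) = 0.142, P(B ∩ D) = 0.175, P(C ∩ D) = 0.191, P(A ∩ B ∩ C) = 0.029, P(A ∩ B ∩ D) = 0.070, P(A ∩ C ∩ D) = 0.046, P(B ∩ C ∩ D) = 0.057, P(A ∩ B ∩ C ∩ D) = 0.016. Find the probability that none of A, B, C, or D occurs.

0.084

Using inclusion–exclusion:
P(A ∪ B ∪ C ∪ D) = 0.311 + 0.423 + 0.387 + 0.485 − 0.110 − 0.120 − 0.138 − 0.142 − 0.175 − 0.191 + 0.029 + 0.070 + 0.046 + 0.057 − 0.016 = 0.916
P(none) = 1 − 0.916 = 0.084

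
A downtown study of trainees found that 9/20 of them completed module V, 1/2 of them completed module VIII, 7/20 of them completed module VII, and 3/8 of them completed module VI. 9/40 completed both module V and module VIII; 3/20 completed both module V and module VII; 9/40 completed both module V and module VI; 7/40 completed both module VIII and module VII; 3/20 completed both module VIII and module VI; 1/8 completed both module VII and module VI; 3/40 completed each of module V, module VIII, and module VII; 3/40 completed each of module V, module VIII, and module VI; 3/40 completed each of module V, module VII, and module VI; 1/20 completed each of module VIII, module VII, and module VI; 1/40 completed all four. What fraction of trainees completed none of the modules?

1/8

P(union) = 9/20 + 1/2 + 7/20 + 3/8 − 9/40 − 3/20 − 9/40 − 7/40 − 3/20 − 1/8 + 3/40 + 3/40 + 3/40 + 1/20 − 1/40 = 7/8
P(none) = 1 − 7/8 = 1/8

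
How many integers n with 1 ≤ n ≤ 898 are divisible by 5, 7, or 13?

floor(898/5) + floor(898/7) + floor(898/13) − floor(898/35) − floor(898/65) − floor(898/91) + floor(898/455) = 179 + 128 + 69 − 25 − 13 − 9 + 1 = 330

330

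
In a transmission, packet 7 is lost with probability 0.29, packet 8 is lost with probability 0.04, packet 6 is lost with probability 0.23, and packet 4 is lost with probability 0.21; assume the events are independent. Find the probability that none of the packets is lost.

0.41461728

P(none) = (1 − 0.29) × (1 − 0.04) × (1 − 0.23) × (1 − 0.21) = 0.71 × 0.96 × 0.77 × 0.79 = 0.41461728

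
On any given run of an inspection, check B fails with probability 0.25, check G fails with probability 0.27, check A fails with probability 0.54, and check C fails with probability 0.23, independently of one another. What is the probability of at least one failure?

0.8060755

Independence gives P(none) = ∏(1 − pᵢ).
P(none) = (1 − 0.25) × (1 − 0.27) × (1 − 0.54) × (1 − 0.23) = 0.75 × 0.73 × 0.46 × 0.77 = 0.1939245
P(at least one) = 1 − 0.1939245 = 0.8060755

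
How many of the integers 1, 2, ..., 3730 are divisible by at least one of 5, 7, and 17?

1323

746 + 532 + 219 − 106 − 43 − 31 + 6 = 1323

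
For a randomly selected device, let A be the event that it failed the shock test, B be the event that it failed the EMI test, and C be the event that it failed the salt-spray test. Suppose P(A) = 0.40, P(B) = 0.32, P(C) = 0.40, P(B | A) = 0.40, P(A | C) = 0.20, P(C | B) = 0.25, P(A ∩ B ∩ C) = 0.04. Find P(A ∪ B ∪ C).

P(A ∩ B) = P(A)·P(B|A) = 0.40 × 0.40 = 0.16
P(A ∩ C) = P(C)·P(A|C) = 0.40 × 0.20 = 0.08
P(B ∩ C) = P(B)·P(C|B) = 0.32 × 0.25 = 0.08
Apply inclusion-exclusion:
P(A ∪ B ∪ C) = 0.40 + 0.32 + 0.40 − 0.16 − 0.08 − 0.08 + 0.04 = 0.84

0.84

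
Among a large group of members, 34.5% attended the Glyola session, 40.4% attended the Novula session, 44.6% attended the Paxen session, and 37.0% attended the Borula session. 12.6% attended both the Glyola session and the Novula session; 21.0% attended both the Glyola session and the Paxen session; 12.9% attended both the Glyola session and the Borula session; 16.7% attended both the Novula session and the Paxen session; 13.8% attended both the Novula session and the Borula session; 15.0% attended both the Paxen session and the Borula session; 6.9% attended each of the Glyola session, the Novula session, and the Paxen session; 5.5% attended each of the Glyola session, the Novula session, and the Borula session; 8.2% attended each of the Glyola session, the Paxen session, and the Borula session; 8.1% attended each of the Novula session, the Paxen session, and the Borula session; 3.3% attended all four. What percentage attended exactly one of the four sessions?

45.4%

Using the inclusion–exclusion count for exactly one event:
P(exactly one) = 34.5 + 40.4 + 44.6 + 37.0 − 2·12.6 − 2·21.0 − 2·12.9 − 2·16.7 − 2·13.8 − 2·15.0 + 3·6.9 + 3·5.5 + 3·8.2 + 3·8.1 − 4·3.3 = 45.4%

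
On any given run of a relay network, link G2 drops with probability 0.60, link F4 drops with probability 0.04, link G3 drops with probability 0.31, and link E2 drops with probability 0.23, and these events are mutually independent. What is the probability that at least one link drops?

0.7959808

P(none) = (1 − 0.60) × (1 − 0.04) × (1 − 0.31) × (1 − 0.23) = 0.40 × 0.96 × 0.69 × 0.77 = 0.2040192
P(at least one) = 1 − 0.2040192 = 0.7959808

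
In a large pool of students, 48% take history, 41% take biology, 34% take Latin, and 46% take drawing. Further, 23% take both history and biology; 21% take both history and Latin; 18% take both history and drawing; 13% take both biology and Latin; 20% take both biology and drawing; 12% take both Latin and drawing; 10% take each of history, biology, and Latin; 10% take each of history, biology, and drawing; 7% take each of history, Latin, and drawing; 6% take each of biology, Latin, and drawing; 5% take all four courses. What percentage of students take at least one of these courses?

90%

P(union) = 48 + 41 + 34 + 46 − 23 − 21 − 18 − 13 − 20 − 12 + 10 + 10 + 7 + 6 − 5 = 90%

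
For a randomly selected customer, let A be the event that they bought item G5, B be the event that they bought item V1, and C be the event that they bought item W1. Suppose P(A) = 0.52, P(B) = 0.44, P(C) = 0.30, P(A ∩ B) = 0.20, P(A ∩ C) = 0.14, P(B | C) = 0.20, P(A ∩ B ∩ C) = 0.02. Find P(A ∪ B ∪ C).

0.88

P(B ∩ C) = P(C)·P(B|C) = 0.30 × 0.20 = 0.06
Using inclusion–exclusion:
P(A ∪ B ∪ C) = 0.52 + 0.44 + 0.30 − 0.20 − 0.14 − 0.06 + 0.02 = 0.88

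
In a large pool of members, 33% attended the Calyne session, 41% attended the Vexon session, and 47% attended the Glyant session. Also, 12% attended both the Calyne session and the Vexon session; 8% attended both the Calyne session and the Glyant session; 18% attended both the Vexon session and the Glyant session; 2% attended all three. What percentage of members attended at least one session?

Using inclusion–exclusion:
P(at least one) = 33 + 41 + 47 − 12 − 8 − 18 + 2 = 85%

85%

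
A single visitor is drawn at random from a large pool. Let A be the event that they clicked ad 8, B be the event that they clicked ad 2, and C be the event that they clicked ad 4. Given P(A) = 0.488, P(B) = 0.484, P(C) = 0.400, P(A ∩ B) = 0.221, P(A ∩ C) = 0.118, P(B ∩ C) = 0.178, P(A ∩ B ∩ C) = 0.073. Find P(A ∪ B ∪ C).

Using inclusion–exclusion:
P(A ∪ B ∪ C) = 0.488 + 0.484 + 0.400 − 0.221 − 0.118 − 0.178 + 0.073 = 0.928

0.928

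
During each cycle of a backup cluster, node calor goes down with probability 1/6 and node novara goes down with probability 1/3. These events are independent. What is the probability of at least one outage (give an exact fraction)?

4/9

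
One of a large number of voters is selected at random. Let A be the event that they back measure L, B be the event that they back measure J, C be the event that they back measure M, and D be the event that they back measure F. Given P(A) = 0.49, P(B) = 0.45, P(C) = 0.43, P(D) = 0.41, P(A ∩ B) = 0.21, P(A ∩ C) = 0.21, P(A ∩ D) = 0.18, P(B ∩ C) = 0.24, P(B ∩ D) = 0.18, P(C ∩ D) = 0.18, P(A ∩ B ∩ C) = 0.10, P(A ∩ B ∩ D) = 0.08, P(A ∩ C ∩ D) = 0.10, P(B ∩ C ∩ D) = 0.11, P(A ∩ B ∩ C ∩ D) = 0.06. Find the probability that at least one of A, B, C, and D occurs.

By inclusion-exclusion,
P(A ∪ B ∪ C ∪ D) = 0.49 + 0.45 + 0.43 + 0.41 − 0.21 − 0.21 − 0.18 − 0.24 − 0.18 − 0.18 + 0.10 + 0.08 + 0.10 + 0.11 − 0.06 = 0.91

0.91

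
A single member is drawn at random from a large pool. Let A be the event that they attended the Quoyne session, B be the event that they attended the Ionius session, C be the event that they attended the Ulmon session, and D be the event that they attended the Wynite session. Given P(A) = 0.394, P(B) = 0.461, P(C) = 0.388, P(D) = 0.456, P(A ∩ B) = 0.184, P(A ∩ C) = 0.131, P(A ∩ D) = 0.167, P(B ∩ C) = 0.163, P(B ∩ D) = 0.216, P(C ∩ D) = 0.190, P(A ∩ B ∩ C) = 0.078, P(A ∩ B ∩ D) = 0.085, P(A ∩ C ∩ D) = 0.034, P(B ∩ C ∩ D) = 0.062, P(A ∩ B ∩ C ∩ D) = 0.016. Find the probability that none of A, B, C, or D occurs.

0.109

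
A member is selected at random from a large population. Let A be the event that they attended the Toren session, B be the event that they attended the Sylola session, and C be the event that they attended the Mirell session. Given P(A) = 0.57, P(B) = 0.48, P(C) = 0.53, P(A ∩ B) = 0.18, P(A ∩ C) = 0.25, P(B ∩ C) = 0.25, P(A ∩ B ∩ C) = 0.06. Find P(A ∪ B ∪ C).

P(A ∪ B ∪ C) = 0.57 + 0.48 + 0.53 − 0.18 − 0.25 − 0.25 + 0.06 = 0.96

0.96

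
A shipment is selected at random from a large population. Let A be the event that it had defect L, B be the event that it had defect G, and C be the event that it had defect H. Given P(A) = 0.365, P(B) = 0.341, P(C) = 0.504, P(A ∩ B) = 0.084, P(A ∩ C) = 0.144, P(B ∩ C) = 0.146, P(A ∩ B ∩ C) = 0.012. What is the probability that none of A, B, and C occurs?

P(A ∪ B ∪ C) = 0.365 + 0.341 + 0.504 − 0.084 − 0.144 − 0.146 + 0.012 = 0.848
P(none) = 1 − 0.848 = 0.152

0.152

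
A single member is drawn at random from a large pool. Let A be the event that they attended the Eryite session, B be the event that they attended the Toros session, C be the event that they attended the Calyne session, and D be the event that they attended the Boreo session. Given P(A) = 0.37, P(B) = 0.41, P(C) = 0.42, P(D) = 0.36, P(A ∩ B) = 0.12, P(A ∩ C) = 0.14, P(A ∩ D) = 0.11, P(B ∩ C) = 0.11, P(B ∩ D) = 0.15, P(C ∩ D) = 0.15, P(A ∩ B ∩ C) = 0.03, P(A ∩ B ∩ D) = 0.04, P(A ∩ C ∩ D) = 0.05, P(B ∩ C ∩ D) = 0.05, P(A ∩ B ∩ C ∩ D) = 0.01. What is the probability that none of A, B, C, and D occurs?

0.06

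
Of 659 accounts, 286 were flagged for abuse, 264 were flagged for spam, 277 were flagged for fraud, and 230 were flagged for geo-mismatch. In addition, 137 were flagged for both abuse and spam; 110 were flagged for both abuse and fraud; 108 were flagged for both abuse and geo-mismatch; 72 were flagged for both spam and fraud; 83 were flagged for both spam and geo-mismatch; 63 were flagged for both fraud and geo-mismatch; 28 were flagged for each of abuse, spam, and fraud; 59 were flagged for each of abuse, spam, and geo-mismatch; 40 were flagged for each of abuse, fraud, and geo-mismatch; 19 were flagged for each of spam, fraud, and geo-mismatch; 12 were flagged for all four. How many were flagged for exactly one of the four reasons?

Using the inclusion–exclusion count for exactly one event:
|exactly one| = 286 + 264 + 277 + 230 − 2·137 − 2·110 − 2·108 − 2·72 − 2·83 − 2·63 + 3·28 + 3·59 + 3·40 + 3·19 − 4·12 = 301

301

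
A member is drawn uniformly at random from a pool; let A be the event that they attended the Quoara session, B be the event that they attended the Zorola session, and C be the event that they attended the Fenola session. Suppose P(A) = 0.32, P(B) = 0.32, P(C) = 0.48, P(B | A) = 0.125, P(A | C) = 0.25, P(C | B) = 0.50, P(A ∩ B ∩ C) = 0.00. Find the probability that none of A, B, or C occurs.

P(A ∩ B) = P(A)·P(B|A) = 0.32 × 0.125 = 0.04
P(A ∩ C) = P(C)·P(A|C) = 0.48 × 0.25 = 0.12
P(B ∩ C) = P(B)·P(C|B) = 0.32 × 0.50 = 0.16
Inclusion–exclusion gives
P(A ∪ B ∪ C) = 0.32 + 0.32 + 0.48 − 0.04 − 0.12 − 0.16 + 0.00 = 0.80
P(none) = 1 − 0.80 = 0.20

0.20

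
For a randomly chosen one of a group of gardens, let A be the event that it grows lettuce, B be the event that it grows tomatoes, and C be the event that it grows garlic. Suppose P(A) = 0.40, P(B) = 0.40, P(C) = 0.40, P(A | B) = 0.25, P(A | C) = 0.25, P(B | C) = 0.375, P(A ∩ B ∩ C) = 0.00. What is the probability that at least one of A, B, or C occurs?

0.85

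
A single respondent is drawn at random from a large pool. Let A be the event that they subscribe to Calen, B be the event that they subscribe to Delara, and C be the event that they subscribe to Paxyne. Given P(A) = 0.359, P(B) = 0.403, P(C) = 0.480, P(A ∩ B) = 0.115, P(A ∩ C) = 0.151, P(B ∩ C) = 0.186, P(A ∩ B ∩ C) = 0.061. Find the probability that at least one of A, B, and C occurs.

0.851

P(A ∪ B ∪ C) = 0.359 + 0.403 + 0.480 − 0.115 − 0.151 − 0.186 + 0.061 = 0.851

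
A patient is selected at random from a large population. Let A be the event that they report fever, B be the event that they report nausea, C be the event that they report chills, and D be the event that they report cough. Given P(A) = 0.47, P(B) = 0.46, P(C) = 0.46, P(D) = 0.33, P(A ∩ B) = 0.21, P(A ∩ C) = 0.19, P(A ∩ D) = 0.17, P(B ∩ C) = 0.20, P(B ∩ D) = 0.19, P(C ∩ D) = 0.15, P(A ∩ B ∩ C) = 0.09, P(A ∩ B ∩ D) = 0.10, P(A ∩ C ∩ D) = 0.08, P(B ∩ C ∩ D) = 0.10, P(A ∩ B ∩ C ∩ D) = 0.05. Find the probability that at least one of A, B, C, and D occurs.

P(A ∪ B ∪ C ∪ D) = 0.47 + 0.46 + 0.46 + 0.33 − 0.21 − 0.19 − 0.17 − 0.20 − 0.19 − 0.15 + 0.09 + 0.10 + 0.08 + 0.10 − 0.05 = 0.93

0.93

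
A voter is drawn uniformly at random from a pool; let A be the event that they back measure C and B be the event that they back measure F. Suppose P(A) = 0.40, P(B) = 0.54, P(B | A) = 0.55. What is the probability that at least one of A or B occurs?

0.72

P(A ∩ B) = P(A)·P(B|A) = 0.40 × 0.55 = 0.22
Inclusion–exclusion gives
P(A ∪ B) = 0.40 + 0.54 − 0.22 = 0.72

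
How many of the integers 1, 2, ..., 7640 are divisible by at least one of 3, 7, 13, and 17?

3847

2546 + 1091 + 587 + 449 − 363 − 195 − 149 − 83 − 64 − 34 + 27 + 21 + 11 + 4 − 1 = 3847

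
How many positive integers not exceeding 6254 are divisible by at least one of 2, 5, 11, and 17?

4112

By inclusion–exclusion:
floor(6254/2) + floor(6254/5) + floor(6254/11) + floor(6254/17) − floor(6254/10) − floor(6254/22) − floor(6254/34) − floor(6254/55) − floor(6254/85) − floor(6254/187) + floor(6254/110) + floor(6254/170) + floor(6254/374) + floor(6254/935) − floor(6254/1870) = 3127 + 1250 + 568 + 367 − 625 − 284 − 183 − 113 − 73 − 33 + 56 + 36 + 16 + 6 − 3 = 4112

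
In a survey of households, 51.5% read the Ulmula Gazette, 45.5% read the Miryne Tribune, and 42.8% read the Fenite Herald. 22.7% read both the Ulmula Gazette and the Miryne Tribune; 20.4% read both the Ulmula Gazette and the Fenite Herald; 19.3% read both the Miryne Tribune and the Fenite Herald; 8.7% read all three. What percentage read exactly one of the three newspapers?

Using the inclusion–exclusion count for exactly one event:
P(exactly one) = 51.5 + 45.5 + 42.8 − 2·22.7 − 2·20.4 − 2·19.3 + 3·8.7 = 41.1%

41.1%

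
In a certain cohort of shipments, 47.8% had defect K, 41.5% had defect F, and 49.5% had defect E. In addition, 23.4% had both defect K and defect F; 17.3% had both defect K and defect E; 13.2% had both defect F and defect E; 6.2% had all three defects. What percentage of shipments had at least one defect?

P(union) = 47.8 + 41.5 + 49.5 − 23.4 − 17.3 − 13.2 + 6.2 = 91.1%

91.1%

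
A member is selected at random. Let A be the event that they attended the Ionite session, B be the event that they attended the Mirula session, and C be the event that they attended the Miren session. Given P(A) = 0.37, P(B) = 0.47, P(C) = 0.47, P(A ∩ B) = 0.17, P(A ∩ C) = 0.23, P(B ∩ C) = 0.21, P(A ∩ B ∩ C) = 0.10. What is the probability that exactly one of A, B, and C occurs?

0.39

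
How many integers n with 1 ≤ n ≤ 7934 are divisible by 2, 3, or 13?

Using inclusion–exclusion:
floor(7934/2) + floor(7934/3) + floor(7934/13) − floor(7934/6) − floor(7934/26) − floor(7934/39) + floor(7934/78) = 3967 + 2644 + 610 − 1322 − 305 − 203 + 101 = 5492

5492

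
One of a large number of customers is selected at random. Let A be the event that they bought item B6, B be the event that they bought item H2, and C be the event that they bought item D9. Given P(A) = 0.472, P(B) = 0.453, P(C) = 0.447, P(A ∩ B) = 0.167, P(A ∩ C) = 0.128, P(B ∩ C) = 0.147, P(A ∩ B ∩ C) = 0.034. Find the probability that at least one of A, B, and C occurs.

P(A ∪ B ∪ C) = 0.472 + 0.453 + 0.447 − 0.167 − 0.128 − 0.147 + 0.034 = 0.964

0.964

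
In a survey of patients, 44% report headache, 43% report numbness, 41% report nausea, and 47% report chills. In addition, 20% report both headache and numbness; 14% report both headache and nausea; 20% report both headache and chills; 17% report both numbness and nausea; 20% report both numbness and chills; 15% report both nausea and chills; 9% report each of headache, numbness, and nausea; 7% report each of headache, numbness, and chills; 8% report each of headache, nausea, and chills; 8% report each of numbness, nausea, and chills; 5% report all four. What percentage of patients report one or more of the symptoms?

P(union) = 44 + 43 + 41 + 47 − 20 − 14 − 20 − 17 − 20 − 15 + 9 + 7 + 8 + 8 − 5 = 96%

96%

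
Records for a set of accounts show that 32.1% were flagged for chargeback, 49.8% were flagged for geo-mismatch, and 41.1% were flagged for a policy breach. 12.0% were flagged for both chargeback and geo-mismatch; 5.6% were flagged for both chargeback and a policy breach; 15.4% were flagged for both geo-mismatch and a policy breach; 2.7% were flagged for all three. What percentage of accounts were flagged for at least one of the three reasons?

Using inclusion–exclusion:
P(≥1) = 32.1 + 49.8 + 41.1 − 12.0 − 5.6 − 15.4 + 2.7 = 92.7%

92.7%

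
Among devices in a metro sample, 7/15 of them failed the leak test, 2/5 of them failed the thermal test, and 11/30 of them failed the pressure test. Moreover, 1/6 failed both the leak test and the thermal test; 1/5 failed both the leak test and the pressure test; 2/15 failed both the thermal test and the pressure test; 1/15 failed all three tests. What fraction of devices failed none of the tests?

P(≥1) = 7/15 + 2/5 + 11/30 − 1/6 − 1/5 − 2/15 + 1/15 = 4/5
P(none) = 1 − 4/5 = 1/5

1/5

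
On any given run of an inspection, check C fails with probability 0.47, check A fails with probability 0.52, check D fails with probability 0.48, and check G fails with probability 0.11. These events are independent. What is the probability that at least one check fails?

P(none) = (1 − 0.47) × (1 − 0.52) × (1 − 0.48) × (1 − 0.11) = 0.53 × 0.48 × 0.52 × 0.89 = 0.11773632
P(at least one) = 1 − 0.11773632 = 0.88226368

0.88226368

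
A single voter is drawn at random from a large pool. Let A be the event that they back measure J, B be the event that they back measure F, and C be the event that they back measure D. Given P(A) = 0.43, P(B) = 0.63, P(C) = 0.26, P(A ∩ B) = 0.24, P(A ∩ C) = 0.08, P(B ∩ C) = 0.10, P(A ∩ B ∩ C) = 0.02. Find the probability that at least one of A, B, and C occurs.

By inclusion–exclusion:
P(A ∪ B ∪ C) = 0.43 + 0.63 + 0.26 − 0.24 − 0.08 − 0.10 + 0.02 = 0.92

0.92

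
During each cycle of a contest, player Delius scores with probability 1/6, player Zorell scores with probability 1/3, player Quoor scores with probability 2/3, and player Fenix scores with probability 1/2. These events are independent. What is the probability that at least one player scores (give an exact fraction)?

Since the events are independent, P(none) is the product of the individual non-occurrence probabilities.
P(none) = (1 − 1/6) × (1 − 1/3) × (1 − 2/3) × (1 − 1/2) = 5/6 × 2/3 × 1/3 × 1/2 = 5/54
P(at least one) = 1 − 5/54 = 49/54

49/54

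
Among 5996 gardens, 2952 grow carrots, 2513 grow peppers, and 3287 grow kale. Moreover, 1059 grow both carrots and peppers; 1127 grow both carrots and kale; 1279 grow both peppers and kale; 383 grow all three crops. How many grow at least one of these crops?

N(≥1) = 2952 + 2513 + 3287 − 1059 − 1127 − 1279 + 383 = 5670

5670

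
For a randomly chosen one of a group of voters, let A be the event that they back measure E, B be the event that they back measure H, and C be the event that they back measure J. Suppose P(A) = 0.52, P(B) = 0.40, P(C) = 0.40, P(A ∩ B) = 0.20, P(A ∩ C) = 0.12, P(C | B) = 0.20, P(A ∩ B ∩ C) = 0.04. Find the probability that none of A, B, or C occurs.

P(B ∩ C) = P(B)·P(C|B) = 0.40 × 0.20 = 0.08
P(A ∪ B ∪ C) = 0.52 + 0.40 + 0.40 − 0.20 − 0.12 − 0.08 + 0.04 = 0.96
P(none) = 1 − 0.96 = 0.04

0.04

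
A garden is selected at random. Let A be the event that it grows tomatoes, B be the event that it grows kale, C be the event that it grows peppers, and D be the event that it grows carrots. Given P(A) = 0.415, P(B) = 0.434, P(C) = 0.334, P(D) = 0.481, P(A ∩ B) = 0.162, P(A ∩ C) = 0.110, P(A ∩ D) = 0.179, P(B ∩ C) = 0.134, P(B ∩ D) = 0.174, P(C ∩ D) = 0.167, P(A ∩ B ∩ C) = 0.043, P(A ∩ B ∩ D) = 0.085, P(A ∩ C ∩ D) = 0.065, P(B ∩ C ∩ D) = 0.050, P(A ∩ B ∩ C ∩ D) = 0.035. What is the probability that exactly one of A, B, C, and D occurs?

0.401

Using the inclusion–exclusion count for exactly one event:
P(exactly one) = 0.415 + 0.434 + 0.334 + 0.481 − 2·0.162 − 2·0.110 − 2·0.179 − 2·0.134 − 2·0.174 − 2·0.167 + 3·0.043 + 3·0.085 + 3·0.065 + 3·0.050 − 4·0.035 = 0.401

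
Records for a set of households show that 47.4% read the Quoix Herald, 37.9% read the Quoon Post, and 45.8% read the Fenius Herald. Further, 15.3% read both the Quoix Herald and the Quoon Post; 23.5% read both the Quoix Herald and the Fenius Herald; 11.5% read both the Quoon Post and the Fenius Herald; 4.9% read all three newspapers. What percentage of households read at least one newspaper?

By inclusion-exclusion,
P(union) = 47.4 + 37.9 + 45.8 − 15.3 − 23.5 − 11.5 + 4.9 = 85.7%

85.7%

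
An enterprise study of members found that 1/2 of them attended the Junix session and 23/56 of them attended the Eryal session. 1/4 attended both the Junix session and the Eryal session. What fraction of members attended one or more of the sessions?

37/56

P(at least one) = 1/2 + 23/56 − 1/4 = 37/56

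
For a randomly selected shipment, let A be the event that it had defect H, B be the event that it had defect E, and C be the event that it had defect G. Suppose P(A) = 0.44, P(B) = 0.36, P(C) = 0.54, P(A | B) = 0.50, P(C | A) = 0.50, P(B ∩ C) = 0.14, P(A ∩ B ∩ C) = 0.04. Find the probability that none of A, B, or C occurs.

P(A ∩ B) = P(B)·P(A|B) = 0.36 × 0.50 = 0.18
P(A ∩ C) = P(A)·P(C|A) = 0.44 × 0.50 = 0.22
By inclusion-exclusion,
P(A ∪ B ∪ C) = 0.44 + 0.36 + 0.54 − 0.18 − 0.22 − 0.14 + 0.04 = 0.84
P(none) = 1 − 0.84 = 0.16

0.16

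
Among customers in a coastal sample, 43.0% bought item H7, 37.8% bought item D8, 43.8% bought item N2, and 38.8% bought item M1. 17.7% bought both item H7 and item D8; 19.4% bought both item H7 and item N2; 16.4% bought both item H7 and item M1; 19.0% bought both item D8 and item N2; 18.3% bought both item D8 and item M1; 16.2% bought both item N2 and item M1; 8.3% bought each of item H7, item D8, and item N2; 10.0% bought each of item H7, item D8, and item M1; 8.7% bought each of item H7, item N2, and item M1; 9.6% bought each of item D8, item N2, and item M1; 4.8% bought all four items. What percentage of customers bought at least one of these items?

88.2%

By inclusion–exclusion:
P(at least one) = 43.0 + 37.8 + 43.8 + 38.8 − 17.7 − 19.4 − 16.4 − 19.0 − 18.3 − 16.2 + 8.3 + 10.0 + 8.7 + 9.6 − 4.8 = 88.2%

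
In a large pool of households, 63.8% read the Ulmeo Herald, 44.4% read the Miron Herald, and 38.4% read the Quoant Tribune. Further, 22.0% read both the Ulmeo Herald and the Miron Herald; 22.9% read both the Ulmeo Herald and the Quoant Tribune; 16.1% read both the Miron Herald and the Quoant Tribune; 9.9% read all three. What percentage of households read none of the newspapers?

Using inclusion–exclusion:
P(at least one) = 63.8 + 44.4 + 38.4 − 22.0 − 22.9 − 16.1 + 9.9 = 95.5%
P(none) = 100% − 95.5% = 4.5%

4.5%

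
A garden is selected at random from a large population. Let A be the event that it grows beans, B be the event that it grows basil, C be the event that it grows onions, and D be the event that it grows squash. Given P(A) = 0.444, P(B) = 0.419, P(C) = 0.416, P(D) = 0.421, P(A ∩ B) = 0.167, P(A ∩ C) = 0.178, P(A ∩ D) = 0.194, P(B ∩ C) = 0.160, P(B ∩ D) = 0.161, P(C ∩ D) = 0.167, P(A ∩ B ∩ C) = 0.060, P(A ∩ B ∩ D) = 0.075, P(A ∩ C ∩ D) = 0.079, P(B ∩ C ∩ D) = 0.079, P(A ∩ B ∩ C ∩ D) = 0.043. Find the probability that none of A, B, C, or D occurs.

0.077

By inclusion-exclusion,
P(A ∪ B ∪ C ∪ D) = 0.444 + 0.419 + 0.416 + 0.421 − 0.167 − 0.178 − 0.194 − 0.160 − 0.161 − 0.167 + 0.060 + 0.075 + 0.079 + 0.079 − 0.043 = 0.923
P(none) = 1 − 0.923 = 0.077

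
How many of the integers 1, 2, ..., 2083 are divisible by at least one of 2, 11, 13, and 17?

1259

Inclusion–exclusion gives
floor(2083/2) + floor(2083/11) + floor(2083/13) + floor(2083/17) − floor(2083/22) − floor(2083/26) − floor(2083/34) − floor(2083/143) − floor(2083/187) − floor(2083/221) + floor(2083/286) + floor(2083/374) + floor(2083/442) + floor(2083/2431) − floor(2083/4862) = 1041 + 189 + 160 + 122 − 94 − 80 − 61 − 14 − 11 − 9 + 7 + 5 + 4 + 0 − 0 = 1259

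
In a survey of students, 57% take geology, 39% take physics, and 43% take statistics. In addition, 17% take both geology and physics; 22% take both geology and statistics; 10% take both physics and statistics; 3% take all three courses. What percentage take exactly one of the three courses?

50%

By inclusion–exclusion (exactly-one form):
P(exactly one) = 57 + 39 + 43 − 2·17 − 2·22 − 2·10 + 3·3 = 50%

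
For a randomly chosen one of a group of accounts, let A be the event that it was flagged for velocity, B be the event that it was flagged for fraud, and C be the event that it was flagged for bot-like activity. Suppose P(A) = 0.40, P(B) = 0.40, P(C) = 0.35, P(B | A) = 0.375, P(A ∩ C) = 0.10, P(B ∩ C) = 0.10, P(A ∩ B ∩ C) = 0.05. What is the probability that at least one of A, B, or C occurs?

P(A ∩ B) = P(A)·P(B|A) = 0.40 × 0.375 = 0.15
P(A ∪ B ∪ C) = 0.40 + 0.40 + 0.35 − 0.15 − 0.10 − 0.10 + 0.05 = 0.85

0.85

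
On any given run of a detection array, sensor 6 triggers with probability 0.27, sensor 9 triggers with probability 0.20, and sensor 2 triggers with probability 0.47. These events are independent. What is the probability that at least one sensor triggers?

0.69048

P(none) = (1 − 0.27) × (1 − 0.20) × (1 − 0.47) = 0.73 × 0.80 × 0.53 = 0.30952
P(at least one) = 1 − 0.30952 = 0.69048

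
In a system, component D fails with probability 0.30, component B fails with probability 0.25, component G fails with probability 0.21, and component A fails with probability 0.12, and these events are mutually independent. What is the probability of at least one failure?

0.63502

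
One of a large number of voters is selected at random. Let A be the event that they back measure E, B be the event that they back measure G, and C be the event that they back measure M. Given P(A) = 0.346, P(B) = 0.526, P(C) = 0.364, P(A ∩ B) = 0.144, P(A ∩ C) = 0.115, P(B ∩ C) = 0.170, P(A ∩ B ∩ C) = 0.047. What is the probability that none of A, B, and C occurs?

P(A ∪ B ∪ C) = 0.346 + 0.526 + 0.364 − 0.144 − 0.115 − 0.170 + 0.047 = 0.854
P(none) = 1 − 0.854 = 0.146

0.146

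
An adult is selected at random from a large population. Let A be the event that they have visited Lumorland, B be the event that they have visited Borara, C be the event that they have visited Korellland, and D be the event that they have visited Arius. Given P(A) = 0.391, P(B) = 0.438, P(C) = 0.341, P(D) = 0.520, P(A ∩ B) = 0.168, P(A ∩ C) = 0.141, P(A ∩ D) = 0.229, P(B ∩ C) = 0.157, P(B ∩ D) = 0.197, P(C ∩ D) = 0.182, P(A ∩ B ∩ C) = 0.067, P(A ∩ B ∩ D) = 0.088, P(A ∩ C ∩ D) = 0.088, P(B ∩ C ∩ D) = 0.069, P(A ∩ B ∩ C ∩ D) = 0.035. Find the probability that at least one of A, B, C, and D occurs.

0.893

Using inclusion–exclusion:
P(A ∪ B ∪ C ∪ D) = 0.391 + 0.438 + 0.341 + 0.520 − 0.168 − 0.141 − 0.229 − 0.157 − 0.197 − 0.182 + 0.067 + 0.088 + 0.088 + 0.069 − 0.035 = 0.893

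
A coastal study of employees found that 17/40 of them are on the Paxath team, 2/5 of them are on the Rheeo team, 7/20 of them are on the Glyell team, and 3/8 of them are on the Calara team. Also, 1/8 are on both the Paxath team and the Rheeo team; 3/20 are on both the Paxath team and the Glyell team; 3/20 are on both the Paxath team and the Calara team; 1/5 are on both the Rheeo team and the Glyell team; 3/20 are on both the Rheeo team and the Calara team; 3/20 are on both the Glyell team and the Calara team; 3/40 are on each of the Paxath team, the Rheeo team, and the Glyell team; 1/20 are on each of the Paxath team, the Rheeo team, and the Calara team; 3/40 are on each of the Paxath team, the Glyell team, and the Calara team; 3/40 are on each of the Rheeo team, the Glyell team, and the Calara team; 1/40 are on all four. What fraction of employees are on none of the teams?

1/8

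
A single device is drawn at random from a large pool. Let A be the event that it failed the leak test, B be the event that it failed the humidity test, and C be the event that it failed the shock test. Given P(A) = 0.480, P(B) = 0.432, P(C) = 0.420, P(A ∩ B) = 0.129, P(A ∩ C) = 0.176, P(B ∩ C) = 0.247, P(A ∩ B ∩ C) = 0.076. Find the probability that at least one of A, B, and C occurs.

P(A ∪ B ∪ C) = 0.480 + 0.432 + 0.420 − 0.129 − 0.176 − 0.247 + 0.076 = 0.856

0.856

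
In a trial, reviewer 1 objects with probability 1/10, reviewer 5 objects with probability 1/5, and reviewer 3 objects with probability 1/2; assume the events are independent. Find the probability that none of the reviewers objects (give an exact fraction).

9/25

Independence gives P(none) = ∏(1 − pᵢ).
P(none) = (1 − 1/10) × (1 − 1/5) × (1 − 1/2) = 9/10 × 4/5 × 1/2 = 9/25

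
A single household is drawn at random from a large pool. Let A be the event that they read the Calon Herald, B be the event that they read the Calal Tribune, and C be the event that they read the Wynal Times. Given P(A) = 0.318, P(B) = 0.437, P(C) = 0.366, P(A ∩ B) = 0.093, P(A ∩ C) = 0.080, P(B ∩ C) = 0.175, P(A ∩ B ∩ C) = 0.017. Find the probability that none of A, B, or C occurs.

0.210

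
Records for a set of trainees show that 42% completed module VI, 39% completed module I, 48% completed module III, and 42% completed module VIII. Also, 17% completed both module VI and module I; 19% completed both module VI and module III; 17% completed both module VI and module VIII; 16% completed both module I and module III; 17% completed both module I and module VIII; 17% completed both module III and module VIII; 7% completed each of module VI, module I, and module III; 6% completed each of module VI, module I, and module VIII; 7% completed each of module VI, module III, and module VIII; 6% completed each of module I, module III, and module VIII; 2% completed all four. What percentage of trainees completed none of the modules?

P(union) = 42 + 39 + 48 + 42 − 17 − 19 − 17 − 16 − 17 − 17 + 7 + 6 + 7 + 6 − 2 = 92%
P(none) = 100% − 92% = 8%

8%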